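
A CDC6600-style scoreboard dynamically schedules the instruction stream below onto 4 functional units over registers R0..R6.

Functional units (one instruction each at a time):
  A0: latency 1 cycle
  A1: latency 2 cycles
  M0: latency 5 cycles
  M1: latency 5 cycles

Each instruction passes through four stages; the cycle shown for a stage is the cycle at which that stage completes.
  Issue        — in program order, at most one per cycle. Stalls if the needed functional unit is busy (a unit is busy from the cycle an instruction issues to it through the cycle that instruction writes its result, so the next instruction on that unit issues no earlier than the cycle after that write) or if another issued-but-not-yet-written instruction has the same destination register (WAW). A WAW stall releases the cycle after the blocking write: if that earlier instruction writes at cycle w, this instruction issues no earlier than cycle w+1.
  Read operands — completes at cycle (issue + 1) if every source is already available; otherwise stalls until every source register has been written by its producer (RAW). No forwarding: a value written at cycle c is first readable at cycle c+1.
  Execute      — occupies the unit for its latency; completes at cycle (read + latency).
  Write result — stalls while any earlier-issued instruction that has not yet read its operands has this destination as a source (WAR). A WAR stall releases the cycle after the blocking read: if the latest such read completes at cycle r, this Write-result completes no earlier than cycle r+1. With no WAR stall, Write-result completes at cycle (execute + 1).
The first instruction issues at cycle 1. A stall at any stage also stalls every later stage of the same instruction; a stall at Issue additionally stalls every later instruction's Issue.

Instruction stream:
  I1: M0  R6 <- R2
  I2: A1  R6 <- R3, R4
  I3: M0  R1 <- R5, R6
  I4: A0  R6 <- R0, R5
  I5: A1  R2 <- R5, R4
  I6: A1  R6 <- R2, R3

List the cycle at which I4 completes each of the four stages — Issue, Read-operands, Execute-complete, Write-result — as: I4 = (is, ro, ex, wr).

t=1  I1→M0
t=2  I1 RO
t=7  I1 EX
t=8  I1 WR R6
t=9  I2→A1
t=10  I2 RO, I3→M0
t=12  I2 EX
t=13  I2 WR R6
t=14  I3 RO, I4→A0
t=15  I4 RO, I5→A1
t=16  I4 EX, I5 RO
t=17  I4 WR R6
t=18  I5 EX
t=19  I3 EX, I5 WR R2
t=20  I3 WR R1, I6→A1
t=21  I6 RO
t=23  I6 EX
t=24  I6 WR R6

I4 = (14, 15, 16, 17)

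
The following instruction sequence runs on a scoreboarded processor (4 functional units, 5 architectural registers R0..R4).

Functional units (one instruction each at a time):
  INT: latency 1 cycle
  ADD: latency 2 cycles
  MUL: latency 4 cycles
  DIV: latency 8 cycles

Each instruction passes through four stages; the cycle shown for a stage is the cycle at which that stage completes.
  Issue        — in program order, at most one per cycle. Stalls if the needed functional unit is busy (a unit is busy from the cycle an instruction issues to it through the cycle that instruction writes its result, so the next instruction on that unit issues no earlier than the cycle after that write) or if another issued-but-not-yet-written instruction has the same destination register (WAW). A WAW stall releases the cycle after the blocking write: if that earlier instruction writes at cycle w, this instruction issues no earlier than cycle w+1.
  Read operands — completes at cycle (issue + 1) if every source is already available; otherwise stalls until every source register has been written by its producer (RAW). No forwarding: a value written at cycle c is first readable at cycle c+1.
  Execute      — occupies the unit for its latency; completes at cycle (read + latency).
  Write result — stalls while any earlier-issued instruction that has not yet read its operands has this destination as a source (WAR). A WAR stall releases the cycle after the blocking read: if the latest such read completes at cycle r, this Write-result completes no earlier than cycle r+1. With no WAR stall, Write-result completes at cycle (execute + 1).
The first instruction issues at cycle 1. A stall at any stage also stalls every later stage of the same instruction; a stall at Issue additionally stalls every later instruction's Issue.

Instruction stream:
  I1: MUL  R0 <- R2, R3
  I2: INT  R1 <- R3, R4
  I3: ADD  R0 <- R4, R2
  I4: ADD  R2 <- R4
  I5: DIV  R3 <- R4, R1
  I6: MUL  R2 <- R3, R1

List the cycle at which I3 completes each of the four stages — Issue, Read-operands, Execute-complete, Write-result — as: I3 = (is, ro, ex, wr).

I3 = (8, 9, 11, 12)

t=1  issue I1 (MUL)
t=2  I1 read-ops · issue I2 (INT)
t=3  I2 read-ops
t=4  I2 finished on INT
t=5  I2→R1
t=6  I1 finished on MUL
t=7  I1→R0
t=8  issue I3 (ADD)
t=9  I3 read-ops
t=11  I3 finished on ADD
t=12  I3→R0
t=13  issue I4 (ADD)
t=14  I4 read-ops · issue I5 (DIV)
t=15  I5 read-ops
t=16  I4 finished on ADD
t=17  I4→R2
t=18  issue I6 (MUL)
t=23  I5 finished on DIV
t=24  I5→R3
t=25  I6 read-ops
t=29  I6 finished on MUL
t=30  I6→R2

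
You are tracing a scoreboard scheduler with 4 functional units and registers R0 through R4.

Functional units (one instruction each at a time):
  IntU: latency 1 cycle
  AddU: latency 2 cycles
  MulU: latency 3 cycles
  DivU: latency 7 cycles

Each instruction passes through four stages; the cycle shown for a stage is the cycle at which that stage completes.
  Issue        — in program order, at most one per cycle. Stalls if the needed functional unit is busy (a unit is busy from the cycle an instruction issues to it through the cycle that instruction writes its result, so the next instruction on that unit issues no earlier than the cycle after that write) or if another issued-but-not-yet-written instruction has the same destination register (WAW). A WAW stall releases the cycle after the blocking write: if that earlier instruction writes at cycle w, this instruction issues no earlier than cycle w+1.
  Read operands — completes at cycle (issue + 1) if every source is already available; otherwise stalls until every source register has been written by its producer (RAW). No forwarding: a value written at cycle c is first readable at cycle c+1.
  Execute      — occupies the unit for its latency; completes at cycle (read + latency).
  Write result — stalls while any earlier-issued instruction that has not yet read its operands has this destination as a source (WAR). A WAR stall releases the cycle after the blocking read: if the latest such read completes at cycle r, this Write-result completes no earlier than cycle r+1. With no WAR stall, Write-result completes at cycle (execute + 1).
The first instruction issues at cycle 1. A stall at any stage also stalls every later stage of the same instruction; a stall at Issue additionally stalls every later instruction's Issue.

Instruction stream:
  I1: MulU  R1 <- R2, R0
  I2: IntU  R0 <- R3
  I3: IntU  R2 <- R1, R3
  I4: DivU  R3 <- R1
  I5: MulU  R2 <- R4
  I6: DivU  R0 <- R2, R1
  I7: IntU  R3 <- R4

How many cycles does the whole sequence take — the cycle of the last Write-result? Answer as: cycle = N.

I1: IS=1 RO=2 EX=5 WR=6
I2: IS=2 RO=3 EX=4 WR=5
I3: IS=6 RO=7 EX=8 WR=9  [struct: IntU busy until I2 writes@5]
I4: IS=7 RO=8 EX=15 WR=16
I5: IS=10 RO=11 EX=14 WR=15  [WAW R2: wait I3 write@9]
I6: IS=17 RO=18 EX=25 WR=26  [struct: DivU busy until I4 writes@16]
I7: IS=18 RO=19 EX=20 WR=21

cycle = 26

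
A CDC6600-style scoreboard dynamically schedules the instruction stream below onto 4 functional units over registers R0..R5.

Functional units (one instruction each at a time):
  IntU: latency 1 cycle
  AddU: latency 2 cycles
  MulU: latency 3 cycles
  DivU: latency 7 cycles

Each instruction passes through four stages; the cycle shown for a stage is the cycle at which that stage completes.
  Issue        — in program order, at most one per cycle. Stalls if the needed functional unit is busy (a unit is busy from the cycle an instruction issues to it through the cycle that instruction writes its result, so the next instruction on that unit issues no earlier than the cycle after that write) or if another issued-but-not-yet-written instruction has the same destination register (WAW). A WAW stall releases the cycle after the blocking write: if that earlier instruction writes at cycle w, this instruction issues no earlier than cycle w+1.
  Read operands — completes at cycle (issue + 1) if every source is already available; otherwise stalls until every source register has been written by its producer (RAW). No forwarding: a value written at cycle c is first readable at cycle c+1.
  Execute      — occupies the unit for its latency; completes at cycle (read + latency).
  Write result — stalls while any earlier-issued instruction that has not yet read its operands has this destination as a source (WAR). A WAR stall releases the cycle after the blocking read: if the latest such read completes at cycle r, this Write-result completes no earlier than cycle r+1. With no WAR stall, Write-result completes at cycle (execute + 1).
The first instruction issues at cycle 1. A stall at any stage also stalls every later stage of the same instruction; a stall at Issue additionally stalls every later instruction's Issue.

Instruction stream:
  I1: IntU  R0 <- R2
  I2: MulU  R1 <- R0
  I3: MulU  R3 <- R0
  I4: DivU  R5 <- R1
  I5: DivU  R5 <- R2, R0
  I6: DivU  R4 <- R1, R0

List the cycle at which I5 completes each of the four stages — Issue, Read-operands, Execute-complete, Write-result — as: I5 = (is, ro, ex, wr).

I1 -> (1, 2, 3, 4)
I2 -> (2, 5, 8, 9)  // RAW R0: wait I1 write@4
I3 -> (10, 11, 14, 15)  // struct: MulU busy until I2 writes@9
I4 -> (11, 12, 19, 20)
I5 -> (21, 22, 29, 30)  // struct: DivU busy until I4 writes@20
I6 -> (31, 32, 39, 40)  // struct: DivU busy until I5 writes@30

I5 = (21, 22, 29, 30)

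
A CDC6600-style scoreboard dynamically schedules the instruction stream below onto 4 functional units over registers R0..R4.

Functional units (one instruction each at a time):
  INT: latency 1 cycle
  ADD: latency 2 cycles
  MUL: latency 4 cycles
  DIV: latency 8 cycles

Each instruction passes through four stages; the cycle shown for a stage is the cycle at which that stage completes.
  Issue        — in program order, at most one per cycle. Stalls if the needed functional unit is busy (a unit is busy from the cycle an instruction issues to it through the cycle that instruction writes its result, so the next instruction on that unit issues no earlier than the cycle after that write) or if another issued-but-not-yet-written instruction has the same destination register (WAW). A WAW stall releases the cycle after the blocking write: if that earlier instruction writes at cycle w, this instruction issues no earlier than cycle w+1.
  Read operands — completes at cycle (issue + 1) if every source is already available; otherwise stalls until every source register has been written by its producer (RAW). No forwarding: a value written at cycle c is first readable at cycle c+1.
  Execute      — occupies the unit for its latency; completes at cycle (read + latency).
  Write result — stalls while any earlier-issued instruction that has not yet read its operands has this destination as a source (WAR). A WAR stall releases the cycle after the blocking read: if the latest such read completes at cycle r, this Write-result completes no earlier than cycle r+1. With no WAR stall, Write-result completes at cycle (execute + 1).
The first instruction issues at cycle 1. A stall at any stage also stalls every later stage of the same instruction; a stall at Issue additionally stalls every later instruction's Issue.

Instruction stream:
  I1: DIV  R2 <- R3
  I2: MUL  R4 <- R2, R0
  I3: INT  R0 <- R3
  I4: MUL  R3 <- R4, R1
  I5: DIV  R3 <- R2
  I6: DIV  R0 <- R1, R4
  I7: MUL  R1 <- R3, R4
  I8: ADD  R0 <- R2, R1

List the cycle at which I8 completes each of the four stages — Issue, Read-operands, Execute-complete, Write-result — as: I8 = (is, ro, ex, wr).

I8 = (47, 48, 50, 51)

[I1] 1/2/10/11
[I2] 2/12/16/17  (RAW R2: wait I1 write@11)
[I3] 3/4/5/13  (WAR R0: wait I2 read@12)
[I4] 18/19/23/24  (struct: MUL busy until I2 writes@17)
[I5] 25/26/34/35  (WAW R3: wait I4 write@24)
[I6] 36/37/45/46  (struct: DIV busy until I5 writes@35)
[I7] 37/38/42/43
[I8] 47/48/50/51  (WAW R0: wait I6 write@46)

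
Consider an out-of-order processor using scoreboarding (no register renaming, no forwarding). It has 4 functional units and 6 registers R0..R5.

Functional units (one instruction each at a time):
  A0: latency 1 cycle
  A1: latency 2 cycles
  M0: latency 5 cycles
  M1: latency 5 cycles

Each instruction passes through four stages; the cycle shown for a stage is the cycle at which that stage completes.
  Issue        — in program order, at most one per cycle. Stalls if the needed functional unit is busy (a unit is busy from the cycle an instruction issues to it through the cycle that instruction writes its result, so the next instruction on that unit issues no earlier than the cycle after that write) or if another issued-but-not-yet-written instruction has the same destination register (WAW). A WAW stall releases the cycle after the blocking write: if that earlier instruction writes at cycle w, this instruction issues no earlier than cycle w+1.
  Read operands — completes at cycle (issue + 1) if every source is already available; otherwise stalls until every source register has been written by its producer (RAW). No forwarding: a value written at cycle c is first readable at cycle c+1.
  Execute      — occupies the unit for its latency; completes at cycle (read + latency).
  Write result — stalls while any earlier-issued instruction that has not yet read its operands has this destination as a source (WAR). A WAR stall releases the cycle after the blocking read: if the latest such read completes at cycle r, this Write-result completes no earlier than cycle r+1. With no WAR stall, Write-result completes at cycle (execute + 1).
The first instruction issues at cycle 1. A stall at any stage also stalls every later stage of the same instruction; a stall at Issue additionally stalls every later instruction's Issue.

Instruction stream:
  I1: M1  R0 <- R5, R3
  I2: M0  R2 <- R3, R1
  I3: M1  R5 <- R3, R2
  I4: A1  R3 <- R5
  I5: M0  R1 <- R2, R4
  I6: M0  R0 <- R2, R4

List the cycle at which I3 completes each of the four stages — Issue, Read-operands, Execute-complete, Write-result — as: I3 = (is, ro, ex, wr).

I3 = (9, 10, 15, 16)

I1: IS=1 RO=2 EX=7 WR=8
I2: IS=2 RO=3 EX=8 WR=9
I3: IS=9 RO=10 EX=15 WR=16  [struct: M1 busy until I1 writes@8]
I4: IS=10 RO=17 EX=19 WR=20  [RAW R5: wait I3 write@16]
I5: IS=11 RO=12 EX=17 WR=18
I6: IS=19 RO=20 EX=25 WR=26  [struct: M0 busy until I5 writes@18]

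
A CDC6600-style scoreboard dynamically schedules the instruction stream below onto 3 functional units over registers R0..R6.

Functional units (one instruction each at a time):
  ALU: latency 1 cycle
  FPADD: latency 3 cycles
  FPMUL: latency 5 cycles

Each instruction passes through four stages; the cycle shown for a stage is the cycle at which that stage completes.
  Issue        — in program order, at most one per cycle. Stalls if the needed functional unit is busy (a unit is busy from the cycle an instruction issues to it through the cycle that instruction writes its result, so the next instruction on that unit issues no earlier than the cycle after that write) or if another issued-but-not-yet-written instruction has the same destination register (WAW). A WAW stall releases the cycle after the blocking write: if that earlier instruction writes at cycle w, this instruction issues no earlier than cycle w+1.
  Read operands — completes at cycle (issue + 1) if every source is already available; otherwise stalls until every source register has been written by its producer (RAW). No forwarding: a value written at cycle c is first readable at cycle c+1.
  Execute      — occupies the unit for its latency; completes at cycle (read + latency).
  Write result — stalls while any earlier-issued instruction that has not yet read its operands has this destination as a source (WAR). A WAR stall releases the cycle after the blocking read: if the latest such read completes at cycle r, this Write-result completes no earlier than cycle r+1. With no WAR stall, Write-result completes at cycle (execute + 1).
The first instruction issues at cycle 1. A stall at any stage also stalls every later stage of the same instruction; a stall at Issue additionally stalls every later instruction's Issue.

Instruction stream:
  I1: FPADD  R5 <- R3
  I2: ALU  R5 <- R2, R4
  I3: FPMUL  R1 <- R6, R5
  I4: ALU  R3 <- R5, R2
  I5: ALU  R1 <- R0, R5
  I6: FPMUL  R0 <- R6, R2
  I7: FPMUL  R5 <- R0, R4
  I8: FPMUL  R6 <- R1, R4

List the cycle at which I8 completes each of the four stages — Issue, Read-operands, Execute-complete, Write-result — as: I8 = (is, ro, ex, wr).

1) issue 1, read 2, done 5, write 6
2) issue 7, read 8, done 9, write 10  <WAW R5: wait I1 write@6>
3) issue 8, read 11, done 16, write 17  <RAW R5: wait I2 write@10>
4) issue 11, read 12, done 13, write 14  <struct: ALU busy until I2 writes@10>
5) issue 18, read 19, done 20, write 21  <WAW R1: wait I3 write@17>
6) issue 19, read 20, done 25, write 26
7) issue 27, read 28, done 33, write 34  <struct: FPMUL busy until I6 writes@26>
8) issue 35, read 36, done 41, write 42  <struct: FPMUL busy until I7 writes@34>

I8 = (35, 36, 41, 42)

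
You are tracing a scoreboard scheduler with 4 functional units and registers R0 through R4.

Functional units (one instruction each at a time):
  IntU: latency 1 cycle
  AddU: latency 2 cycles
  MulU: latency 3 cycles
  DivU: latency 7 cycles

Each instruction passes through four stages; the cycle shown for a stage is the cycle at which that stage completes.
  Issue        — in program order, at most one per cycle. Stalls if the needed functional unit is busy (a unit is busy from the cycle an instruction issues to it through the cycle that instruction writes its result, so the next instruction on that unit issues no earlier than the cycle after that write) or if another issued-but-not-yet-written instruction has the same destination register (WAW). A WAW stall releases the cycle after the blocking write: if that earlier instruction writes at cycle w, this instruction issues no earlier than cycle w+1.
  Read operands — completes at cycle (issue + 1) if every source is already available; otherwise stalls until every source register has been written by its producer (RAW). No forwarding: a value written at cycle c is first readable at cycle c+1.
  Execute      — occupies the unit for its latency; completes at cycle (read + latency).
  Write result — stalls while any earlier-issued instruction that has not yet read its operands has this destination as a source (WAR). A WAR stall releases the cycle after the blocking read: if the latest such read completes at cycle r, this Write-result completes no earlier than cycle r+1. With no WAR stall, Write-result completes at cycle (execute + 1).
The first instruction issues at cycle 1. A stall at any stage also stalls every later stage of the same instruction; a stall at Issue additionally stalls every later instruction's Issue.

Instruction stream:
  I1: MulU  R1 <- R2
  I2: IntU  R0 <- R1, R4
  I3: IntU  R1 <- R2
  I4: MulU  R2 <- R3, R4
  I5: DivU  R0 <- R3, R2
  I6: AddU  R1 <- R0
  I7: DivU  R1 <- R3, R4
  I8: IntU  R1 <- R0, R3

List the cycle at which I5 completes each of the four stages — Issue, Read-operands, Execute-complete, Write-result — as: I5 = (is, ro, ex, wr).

I5 = (12, 17, 24, 25)

cycle 1: issue I1 (MulU)
cycle 2: I1 read-ops, issue I2 (IntU)
cycle 5: I1 finished on MulU
cycle 6: I1→R1
cycle 7: I2 read-ops
cycle 8: I2 finished on IntU
cycle 9: I2→R0
cycle 10: issue I3 (IntU)
cycle 11: I3 read-ops, issue I4 (MulU)
cycle 12: I3 finished on IntU, I4 read-ops, issue I5 (DivU)
cycle 13: I3→R1
cycle 14: issue I6 (AddU)
cycle 15: I4 finished on MulU
cycle 16: I4→R2
cycle 17: I5 read-ops
cycle 24: I5 finished on DivU
cycle 25: I5→R0
cycle 26: I6 read-ops
cycle 28: I6 finished on AddU
cycle 29: I6→R1
cycle 30: issue I7 (DivU)
cycle 31: I7 read-ops
cycle 38: I7 finished on DivU
cycle 39: I7→R1
cycle 40: issue I8 (IntU)
cycle 41: I8 read-ops
cycle 42: I8 finished on IntU
cycle 43: I8→R1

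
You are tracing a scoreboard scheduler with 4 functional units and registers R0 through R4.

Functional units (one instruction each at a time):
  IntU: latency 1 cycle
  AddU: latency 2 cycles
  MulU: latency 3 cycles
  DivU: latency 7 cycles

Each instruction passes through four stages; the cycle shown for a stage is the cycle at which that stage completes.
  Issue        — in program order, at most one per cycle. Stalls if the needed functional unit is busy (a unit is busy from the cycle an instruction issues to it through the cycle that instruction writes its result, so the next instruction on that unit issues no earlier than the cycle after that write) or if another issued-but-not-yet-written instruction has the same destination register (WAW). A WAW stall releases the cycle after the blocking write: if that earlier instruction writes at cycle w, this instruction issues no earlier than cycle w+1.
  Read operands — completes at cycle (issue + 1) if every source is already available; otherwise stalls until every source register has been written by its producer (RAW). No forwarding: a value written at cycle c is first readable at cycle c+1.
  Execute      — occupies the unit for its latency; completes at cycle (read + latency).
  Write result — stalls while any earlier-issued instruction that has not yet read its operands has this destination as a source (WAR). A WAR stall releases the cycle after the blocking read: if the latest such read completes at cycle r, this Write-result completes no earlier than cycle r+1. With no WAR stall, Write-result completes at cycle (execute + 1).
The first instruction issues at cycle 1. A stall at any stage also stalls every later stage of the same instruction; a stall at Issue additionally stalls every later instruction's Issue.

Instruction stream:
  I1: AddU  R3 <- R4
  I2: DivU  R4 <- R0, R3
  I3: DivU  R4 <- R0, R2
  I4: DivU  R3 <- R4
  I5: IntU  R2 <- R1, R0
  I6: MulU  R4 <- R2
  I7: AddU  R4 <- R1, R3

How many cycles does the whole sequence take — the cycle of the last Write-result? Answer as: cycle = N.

I1 -> (1, 2, 4, 5)
I2 -> (2, 6, 13, 14)  // RAW R3: wait I1 write@5
I3 -> (15, 16, 23, 24)  // struct: DivU busy until I2 writes@14
I4 -> (25, 26, 33, 34)  // struct: DivU busy until I3 writes@24
I5 -> (26, 27, 28, 29)
I6 -> (27, 30, 33, 34)  // RAW R2: wait I5 write@29
I7 -> (35, 36, 38, 39)  // WAW R4: wait I6 write@34

cycle = 39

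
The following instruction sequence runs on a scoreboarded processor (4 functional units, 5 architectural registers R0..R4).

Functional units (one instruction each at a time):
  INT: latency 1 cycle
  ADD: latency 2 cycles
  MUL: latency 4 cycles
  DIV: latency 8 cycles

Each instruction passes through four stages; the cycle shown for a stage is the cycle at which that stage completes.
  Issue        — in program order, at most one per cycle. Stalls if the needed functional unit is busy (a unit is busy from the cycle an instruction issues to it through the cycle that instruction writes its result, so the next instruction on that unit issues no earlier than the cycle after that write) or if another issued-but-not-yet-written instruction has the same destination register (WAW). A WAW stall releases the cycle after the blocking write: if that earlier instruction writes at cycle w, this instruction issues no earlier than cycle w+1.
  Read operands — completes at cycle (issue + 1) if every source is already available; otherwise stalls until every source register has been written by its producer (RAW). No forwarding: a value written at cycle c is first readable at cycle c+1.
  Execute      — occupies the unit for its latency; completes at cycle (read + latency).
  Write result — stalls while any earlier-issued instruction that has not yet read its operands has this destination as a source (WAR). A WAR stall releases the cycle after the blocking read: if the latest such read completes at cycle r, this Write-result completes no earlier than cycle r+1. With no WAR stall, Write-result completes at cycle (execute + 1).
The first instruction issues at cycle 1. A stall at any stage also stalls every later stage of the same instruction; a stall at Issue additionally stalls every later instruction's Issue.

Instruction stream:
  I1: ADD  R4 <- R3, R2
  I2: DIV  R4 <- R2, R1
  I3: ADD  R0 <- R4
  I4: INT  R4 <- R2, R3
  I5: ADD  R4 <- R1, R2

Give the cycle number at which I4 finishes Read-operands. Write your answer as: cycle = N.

cycle = 18

I1 -> (1, 2, 4, 5)
I2 -> (6, 7, 15, 16)  // WAW R4: wait I1 write@5
I3 -> (7, 17, 19, 20)  // RAW R4: wait I2 write@16
I4 -> (17, 18, 19, 20)  // WAW R4: wait I2 write@16
I5 -> (21, 22, 24, 25)  // WAW R4: wait I4 write@20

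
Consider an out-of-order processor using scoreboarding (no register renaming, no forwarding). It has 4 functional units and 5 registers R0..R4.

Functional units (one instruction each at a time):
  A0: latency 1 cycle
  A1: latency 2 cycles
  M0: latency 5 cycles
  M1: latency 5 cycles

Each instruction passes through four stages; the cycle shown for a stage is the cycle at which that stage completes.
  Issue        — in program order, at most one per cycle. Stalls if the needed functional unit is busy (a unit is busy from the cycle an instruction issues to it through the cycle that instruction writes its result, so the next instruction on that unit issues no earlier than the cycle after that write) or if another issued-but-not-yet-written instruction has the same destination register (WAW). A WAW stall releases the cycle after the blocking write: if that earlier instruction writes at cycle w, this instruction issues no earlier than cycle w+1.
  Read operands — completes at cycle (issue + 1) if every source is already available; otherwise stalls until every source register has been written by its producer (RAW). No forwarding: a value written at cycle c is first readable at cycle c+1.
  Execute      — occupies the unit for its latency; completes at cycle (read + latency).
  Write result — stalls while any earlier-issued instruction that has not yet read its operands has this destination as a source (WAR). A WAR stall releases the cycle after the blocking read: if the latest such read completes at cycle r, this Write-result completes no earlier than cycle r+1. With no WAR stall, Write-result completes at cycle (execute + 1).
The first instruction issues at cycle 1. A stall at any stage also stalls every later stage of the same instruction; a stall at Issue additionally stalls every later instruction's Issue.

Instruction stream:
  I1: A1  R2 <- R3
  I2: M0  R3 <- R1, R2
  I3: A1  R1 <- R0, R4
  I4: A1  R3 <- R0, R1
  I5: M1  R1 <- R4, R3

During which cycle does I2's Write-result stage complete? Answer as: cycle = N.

  I1 | 1 | 2 | 4 | 5
  I2 | 2 | 6 | 11 | 12   RAW R2: wait I1 write@5
  I3 | 6 | 7 | 9 | 10   struct: A1 busy until I1 writes@5
  I4 | 13 | 14 | 16 | 17   WAW R3: wait I2 write@12
  I5 | 14 | 18 | 23 | 24   RAW R3: wait I4 write@17

cycle = 12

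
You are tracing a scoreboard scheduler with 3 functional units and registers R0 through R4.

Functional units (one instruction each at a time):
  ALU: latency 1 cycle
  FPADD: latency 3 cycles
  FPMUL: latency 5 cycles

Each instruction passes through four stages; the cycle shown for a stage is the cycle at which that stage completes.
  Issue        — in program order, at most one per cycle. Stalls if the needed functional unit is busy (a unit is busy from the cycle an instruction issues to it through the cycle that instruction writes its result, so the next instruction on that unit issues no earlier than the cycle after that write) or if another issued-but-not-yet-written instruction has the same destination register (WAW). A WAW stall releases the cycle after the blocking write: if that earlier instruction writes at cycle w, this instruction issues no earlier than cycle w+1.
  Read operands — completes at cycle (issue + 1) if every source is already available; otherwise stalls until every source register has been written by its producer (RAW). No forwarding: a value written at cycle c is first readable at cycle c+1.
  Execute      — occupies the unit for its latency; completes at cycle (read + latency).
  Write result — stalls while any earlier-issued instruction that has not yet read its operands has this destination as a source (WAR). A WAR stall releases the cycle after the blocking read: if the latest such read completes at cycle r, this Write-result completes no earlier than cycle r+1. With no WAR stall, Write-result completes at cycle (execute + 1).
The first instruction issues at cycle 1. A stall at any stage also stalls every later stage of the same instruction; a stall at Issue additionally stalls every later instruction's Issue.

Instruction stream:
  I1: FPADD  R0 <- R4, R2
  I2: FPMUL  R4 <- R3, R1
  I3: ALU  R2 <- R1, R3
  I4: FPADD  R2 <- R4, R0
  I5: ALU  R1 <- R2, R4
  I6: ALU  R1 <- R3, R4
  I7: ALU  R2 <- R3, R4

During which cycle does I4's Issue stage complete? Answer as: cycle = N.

cycle = 7

[1] I1→FPADD
[2] I1 RO | I2→FPMUL
[3] I2 RO | I3→ALU
[4] I3 RO
[5] I1 EX | I3 EX
[6] I1 WR R0 | I3 WR R2
[7] I4→FPADD
[8] I2 EX | I5→ALU
[9] I2 WR R4
[10] I4 RO
[13] I4 EX
[14] I4 WR R2
[15] I5 RO
[16] I5 EX
[17] I5 WR R1
[18] I6→ALU
[19] I6 RO
[20] I6 EX
[21] I6 WR R1
[22] I7→ALU
[23] I7 RO
[24] I7 EX
[25] I7 WR R2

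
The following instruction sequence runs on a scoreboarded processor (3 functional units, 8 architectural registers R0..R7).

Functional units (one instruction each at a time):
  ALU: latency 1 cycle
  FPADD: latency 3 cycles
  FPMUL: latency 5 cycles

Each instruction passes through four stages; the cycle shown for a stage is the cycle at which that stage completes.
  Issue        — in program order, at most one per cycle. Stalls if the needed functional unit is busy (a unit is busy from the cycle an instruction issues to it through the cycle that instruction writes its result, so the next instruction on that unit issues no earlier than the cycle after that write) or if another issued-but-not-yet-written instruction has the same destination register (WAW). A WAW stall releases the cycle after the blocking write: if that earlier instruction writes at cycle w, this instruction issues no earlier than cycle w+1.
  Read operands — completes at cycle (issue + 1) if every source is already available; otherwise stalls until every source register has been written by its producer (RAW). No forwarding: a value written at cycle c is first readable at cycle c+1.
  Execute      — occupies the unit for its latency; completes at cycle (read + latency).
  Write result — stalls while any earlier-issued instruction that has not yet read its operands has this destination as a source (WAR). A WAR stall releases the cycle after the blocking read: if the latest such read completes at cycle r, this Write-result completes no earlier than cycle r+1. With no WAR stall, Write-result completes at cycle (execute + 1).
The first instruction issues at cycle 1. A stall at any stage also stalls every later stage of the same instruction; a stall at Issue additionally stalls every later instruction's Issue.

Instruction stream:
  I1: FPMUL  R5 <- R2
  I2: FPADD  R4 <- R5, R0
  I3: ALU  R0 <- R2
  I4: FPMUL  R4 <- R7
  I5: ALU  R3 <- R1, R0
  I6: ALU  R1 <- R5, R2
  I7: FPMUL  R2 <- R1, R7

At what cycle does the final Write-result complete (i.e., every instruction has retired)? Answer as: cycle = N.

c1: I1 dispatched to FPMUL
c2: I1 operands ready | I2 dispatched to FPADD
c3: I3 dispatched to ALU
c4: I3 operands ready
c5: I3 complete
c7: I1 complete
c8: R5←I1
c9: I2 operands ready
c10: R0←I3
c12: I2 complete
c13: R4←I2
c14: I4 dispatched to FPMUL
c15: I4 operands ready | I5 dispatched to ALU
c16: I5 operands ready
c17: I5 complete
c18: R3←I5
c19: I6 dispatched to ALU
c20: I4 complete | I6 operands ready
c21: R4←I4 | I6 complete
c22: R1←I6 | I7 dispatched to FPMUL
c23: I7 operands ready
c28: I7 complete
c29: R2←I7

cycle = 29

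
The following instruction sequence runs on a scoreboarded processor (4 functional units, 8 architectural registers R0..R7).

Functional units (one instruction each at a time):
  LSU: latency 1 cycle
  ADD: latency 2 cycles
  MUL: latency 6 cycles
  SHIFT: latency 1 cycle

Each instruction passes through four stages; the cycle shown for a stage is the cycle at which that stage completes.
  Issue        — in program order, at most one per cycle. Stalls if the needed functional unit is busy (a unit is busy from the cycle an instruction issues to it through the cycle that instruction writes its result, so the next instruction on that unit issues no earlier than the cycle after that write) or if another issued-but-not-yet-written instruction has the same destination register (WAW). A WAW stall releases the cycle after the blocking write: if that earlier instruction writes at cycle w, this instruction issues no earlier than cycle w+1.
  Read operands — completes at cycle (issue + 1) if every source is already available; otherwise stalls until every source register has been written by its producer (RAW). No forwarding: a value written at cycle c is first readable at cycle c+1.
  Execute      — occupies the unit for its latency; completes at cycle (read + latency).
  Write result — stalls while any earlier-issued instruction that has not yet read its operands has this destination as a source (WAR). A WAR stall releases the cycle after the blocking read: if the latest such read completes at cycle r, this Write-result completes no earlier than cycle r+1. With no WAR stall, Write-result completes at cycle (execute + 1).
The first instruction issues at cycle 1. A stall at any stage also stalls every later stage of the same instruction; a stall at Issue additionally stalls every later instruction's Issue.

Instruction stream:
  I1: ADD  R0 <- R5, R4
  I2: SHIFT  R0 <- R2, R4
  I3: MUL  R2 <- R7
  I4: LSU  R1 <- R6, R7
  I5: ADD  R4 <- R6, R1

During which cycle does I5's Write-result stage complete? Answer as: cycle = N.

cycle = 15

I1: IS=1 RO=2 EX=4 WR=5
I2: IS=6 RO=7 EX=8 WR=9  [WAW R0: wait I1 write@5]
I3: IS=7 RO=8 EX=14 WR=15
I4: IS=8 RO=9 EX=10 WR=11
I5: IS=9 RO=12 EX=14 WR=15  [RAW R1: wait I4 write@11]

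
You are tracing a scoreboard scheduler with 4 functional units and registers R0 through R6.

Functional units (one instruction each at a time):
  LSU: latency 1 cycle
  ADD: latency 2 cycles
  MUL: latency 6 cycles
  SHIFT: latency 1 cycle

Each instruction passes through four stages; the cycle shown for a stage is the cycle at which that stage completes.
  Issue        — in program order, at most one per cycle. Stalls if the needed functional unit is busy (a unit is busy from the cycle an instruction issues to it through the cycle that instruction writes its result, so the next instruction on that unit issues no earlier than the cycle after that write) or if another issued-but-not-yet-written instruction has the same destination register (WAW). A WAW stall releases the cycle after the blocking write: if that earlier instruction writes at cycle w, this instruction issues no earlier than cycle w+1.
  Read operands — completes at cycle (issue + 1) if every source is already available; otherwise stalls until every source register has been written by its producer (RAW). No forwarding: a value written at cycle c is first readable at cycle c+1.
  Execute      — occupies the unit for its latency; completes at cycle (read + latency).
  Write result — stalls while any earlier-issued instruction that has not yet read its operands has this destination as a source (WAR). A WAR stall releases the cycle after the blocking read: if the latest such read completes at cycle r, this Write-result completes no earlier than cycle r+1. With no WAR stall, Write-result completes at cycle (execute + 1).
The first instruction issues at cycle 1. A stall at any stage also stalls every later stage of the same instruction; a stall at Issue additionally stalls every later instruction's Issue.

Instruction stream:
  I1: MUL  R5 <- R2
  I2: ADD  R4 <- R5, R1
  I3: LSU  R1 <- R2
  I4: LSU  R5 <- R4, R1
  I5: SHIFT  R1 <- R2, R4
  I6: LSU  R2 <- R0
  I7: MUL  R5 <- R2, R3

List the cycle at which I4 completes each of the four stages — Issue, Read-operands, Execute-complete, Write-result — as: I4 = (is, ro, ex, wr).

I4 = (12, 14, 15, 16)

cycle 1: I1 dispatched to MUL
cycle 2: I1 operands ready; I2 dispatched to ADD
cycle 3: I3 dispatched to LSU
cycle 4: I3 operands ready
cycle 5: I3 complete
cycle 8: I1 complete
cycle 9: R5←I1
cycle 10: I2 operands ready
cycle 11: R1←I3
cycle 12: I2 complete; I4 dispatched to LSU
cycle 13: R4←I2; I5 dispatched to SHIFT
cycle 14: I4 operands ready; I5 operands ready
cycle 15: I4 complete; I5 complete
cycle 16: R5←I4; R1←I5
cycle 17: I6 dispatched to LSU
cycle 18: I6 operands ready; I7 dispatched to MUL
cycle 19: I6 complete
cycle 20: R2←I6
cycle 21: I7 operands ready
cycle 27: I7 complete
cycle 28: R5←I7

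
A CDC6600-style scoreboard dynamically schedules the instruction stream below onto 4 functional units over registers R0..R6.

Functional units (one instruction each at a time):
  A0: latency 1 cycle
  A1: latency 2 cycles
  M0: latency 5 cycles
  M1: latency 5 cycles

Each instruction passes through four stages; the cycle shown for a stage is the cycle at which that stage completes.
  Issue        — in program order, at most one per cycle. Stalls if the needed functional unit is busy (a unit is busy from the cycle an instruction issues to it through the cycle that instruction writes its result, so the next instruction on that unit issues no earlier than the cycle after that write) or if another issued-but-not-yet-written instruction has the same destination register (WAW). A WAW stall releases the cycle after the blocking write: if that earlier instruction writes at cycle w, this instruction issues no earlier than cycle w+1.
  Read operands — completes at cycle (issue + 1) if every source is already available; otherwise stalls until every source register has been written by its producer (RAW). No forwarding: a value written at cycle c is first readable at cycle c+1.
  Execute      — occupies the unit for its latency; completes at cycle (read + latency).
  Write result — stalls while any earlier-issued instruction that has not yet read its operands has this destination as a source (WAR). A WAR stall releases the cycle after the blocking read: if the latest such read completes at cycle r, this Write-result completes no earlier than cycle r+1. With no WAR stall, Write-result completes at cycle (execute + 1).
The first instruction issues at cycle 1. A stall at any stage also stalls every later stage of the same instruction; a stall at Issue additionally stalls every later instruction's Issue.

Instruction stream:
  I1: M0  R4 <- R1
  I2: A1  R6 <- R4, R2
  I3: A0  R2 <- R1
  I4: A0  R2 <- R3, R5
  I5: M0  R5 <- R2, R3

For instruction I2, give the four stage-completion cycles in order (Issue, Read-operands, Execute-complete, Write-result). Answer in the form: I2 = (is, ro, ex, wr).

I2 = (2, 9, 11, 12)

t=1  I1 dispatched to M0
t=2  I1 operands ready | I2 dispatched to A1
t=3  I3 dispatched to A0
t=4  I3 operands ready
t=5  I3 complete
t=7  I1 complete
t=8  R4←I1
t=9  I2 operands ready
t=10  R2←I3
t=11  I2 complete | I4 dispatched to A0
t=12  R6←I2 | I4 operands ready | I5 dispatched to M0
t=13  I4 complete
t=14  R2←I4
t=15  I5 operands ready
t=20  I5 complete
t=21  R5←I5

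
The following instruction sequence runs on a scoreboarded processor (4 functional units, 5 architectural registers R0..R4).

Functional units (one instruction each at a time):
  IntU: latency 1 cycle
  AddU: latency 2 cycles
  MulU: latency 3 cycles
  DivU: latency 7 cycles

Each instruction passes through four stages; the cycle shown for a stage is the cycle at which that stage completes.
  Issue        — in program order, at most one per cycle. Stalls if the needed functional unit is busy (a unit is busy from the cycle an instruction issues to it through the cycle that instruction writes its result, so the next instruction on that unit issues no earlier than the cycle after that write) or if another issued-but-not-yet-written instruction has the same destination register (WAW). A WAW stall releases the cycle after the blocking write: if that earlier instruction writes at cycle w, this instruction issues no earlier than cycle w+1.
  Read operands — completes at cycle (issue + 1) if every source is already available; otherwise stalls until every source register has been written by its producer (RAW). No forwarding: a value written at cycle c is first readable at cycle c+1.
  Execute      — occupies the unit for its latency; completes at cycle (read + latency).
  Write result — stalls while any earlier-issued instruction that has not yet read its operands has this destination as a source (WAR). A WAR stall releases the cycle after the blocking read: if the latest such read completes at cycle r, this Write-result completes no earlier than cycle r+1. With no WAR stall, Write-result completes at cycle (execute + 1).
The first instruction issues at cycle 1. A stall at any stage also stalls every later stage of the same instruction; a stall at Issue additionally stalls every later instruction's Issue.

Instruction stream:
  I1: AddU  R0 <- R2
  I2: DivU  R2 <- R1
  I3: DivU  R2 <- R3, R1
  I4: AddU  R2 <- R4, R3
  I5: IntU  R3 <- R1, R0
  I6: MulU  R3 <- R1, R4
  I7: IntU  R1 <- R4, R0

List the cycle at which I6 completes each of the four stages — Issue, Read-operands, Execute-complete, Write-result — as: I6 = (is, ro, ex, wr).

I6 = (27, 28, 31, 32)

c1: I1→AddU
c2: I1 RO, I2→DivU
c3: I2 RO
c4: I1 EX
c5: I1 WR R0
c10: I2 EX
c11: I2 WR R2
c12: I3→DivU
c13: I3 RO
c20: I3 EX
c21: I3 WR R2
c22: I4→AddU
c23: I4 RO, I5→IntU
c24: I5 RO
c25: I4 EX, I5 EX
c26: I4 WR R2, I5 WR R3
c27: I6→MulU
c28: I6 RO, I7→IntU
c29: I7 RO
c30: I7 EX
c31: I6 EX, I7 WR R1
c32: I6 WR R3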